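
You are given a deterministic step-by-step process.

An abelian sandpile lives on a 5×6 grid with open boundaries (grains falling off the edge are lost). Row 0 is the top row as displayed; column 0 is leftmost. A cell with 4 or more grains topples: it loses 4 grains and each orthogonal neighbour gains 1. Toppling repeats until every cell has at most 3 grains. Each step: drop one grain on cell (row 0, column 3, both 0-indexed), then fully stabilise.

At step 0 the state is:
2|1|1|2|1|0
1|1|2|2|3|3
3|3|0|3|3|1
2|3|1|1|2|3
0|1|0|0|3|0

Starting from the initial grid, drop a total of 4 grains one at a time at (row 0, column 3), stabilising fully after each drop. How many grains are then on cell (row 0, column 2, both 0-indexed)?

0) 2|1|1|2|1|0
1|1|2|2|3|3
3|3|0|3|3|1
2|3|1|1|2|3
0|1|0|0|3|0
1) 2|1|1|3|1|0
1|1|2|2|3|3
3|3|0|3|3|1
2|3|1|1|2|3
0|1|0|0|3|0
2) 2|1|2|0|2|0
1|1|2|3|3|3
3|3|0|3|3|1
2|3|1|1|2|3
0|1|0|0|3|0
3) 2|1|2|1|2|0
1|1|2|3|3|3
3|3|0|3|3|1
2|3|1|1|2|3
0|1|0|0|3|0
4) 2|1|2|2|2|0
1|1|2|3|3|3
3|3|0|3|3|1
2|3|1|1|2|3
0|1|0|0|3|0

2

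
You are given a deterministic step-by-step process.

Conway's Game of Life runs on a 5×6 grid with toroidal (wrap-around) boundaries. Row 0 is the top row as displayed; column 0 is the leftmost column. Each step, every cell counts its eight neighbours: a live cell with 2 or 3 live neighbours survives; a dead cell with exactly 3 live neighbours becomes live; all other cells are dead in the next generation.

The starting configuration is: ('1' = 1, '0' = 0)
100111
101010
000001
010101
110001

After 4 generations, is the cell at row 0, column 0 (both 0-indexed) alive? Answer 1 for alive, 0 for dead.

gen 0: 100111
101010
000001
010101
110001
gen 1: 001100
110000
011101
011001
010100
gen 2: 100100
100010
000111
000000
110110
gen 3: 101100
100000
000111
101000
111111
gen 4: 000000
111000
110111
000000
000010

0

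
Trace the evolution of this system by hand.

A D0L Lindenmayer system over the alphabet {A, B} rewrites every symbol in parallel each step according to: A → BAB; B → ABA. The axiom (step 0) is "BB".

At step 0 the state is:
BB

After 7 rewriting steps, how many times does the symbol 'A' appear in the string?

2188

step 0: BB
step 1: ABAABA
step 2: BABABABABBABABABAB
step 3: ABABABABABABABABABABABABABAABABABABABABABABABABABABABA
step 4: BABABABABABABABABABABABABABABABABABABABABABABABABABABABABA…ABABABABABABABABABABABABABABABABABABABABABABABABABABABABAB  (len 162)
step 5: ABABABABABABABABABABABABABABABABABABABABABABABABABABABABAB…BABABABABABABABABABABABABABABABABABABABABABABABABABABABABA  (len 486)
step 6: BABABABABABABABABABABABABABABABABABABABABABABABABABABABABA…ABABABABABABABABABABABABABABABABABABABABABABABABABABABABAB  (len 1458)
step 7: ABABABABABABABABABABABABABABABABABABABABABABABABABABABABAB…BABABABABABABABABABABABABABABABABABABABABABABABABABABABABA  (len 4374)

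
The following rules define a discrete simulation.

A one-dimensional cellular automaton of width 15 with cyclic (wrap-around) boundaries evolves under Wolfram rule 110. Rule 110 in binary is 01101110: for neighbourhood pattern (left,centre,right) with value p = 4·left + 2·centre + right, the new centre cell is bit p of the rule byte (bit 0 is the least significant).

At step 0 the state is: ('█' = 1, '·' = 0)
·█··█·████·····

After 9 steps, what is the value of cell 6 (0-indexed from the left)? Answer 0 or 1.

[0] ·█··█·████·····
[1] ██·████··█·····
[2] ████··█·██····█
[3] ···█·█████···██
[4] ··████···█··███
[5] ·██··█··██·██·█
[6] ███·██·████████
[7] ··██████·······
[8] ·██····█·······
[9] ███···██·······

1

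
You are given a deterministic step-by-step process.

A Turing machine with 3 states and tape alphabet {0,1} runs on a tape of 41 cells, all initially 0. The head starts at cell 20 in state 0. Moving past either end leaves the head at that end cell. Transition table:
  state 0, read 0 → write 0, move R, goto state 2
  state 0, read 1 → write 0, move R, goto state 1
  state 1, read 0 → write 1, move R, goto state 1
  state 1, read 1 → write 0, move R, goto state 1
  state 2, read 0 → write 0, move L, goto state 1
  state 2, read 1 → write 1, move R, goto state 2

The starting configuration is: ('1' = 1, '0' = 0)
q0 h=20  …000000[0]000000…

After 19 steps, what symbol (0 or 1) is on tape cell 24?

step 0: q0 h=20  …000000[0]000000…
step 1: q2 h=21  …000000[0]000000…
step 2: q1 h=20  …000000[0]000000…
step 3: q1 h=21  …000001[0]000000…
step 4: q1 h=22  …000011[0]000000…
step 5: q1 h=23  …000111[0]000000…
step 6: q1 h=24  …001111[0]000000…
step 7: q1 h=25  …011111[0]000000…
step 8: q1 h=26  …111111[0]000000…
step 9: q1 h=27  …111111[0]000000…
step 10: q1 h=28  …111111[0]000000…
step 11: q1 h=29  …111111[0]000000…
step 12: q1 h=30  …111111[0]000000…
step 13: q1 h=31  …111111[0]000000…
step 14: q1 h=32  …111111[0]000000…
step 15: q1 h=33  …111111[0]000000…
step 16: q1 h=34  …111111[0]000000|
step 17: q1 h=35  …111111[0]00000|
step 18: q1 h=36  …111111[0]0000|
step 19: q1 h=37  …111111[0]000|

1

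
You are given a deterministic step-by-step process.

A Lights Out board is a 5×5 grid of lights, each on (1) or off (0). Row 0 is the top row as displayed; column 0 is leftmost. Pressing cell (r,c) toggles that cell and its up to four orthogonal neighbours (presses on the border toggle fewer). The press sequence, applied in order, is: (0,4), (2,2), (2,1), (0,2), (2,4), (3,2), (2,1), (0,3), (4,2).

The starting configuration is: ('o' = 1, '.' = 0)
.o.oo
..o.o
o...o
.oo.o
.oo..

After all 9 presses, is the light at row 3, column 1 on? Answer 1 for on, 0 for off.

t=0: .o.oo
..o.o
o...o
.oo.o
.oo..
t=1: .o...
..o..
o...o
.oo.o
.oo..
t=2: .o...
.....
ooooo
.o..o
.oo..
t=3: .o...
.o...
...oo
....o
.oo..
t=4: ..oo.
.oo..
...oo
....o
.oo..
t=5: ..oo.
.oo.o
.....
.....
.oo..
t=6: ..oo.
.oo.o
..o..
.ooo.
.o...
t=7: ..oo.
..o.o
oo...
..oo.
.o...
t=8: ....o
..ooo
oo...
..oo.
.o...
t=9: ....o
..ooo
oo...
...o.
..oo.

0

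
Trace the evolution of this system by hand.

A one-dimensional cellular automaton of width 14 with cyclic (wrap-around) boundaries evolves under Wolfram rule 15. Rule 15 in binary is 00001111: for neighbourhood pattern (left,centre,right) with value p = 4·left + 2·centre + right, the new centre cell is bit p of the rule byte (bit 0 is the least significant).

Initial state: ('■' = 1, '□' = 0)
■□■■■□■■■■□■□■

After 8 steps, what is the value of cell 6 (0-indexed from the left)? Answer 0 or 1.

0

gen 0: ■□■■■□■■■■□■□■
gen 1: □□■□□□■□□□□■□■
gen 2: □■■□■■■□■■■■□■
gen 3: □■□□■□□□■□□□□■
gen 4: □■□■■□■■■□■■■■
gen 5: □■□■□□■□□□■□□□
gen 6: ■■□■□■■□■■■□■■
gen 7: □□□■□■□□■□□□■□
gen 8: ■■■■□■□■■□■■■□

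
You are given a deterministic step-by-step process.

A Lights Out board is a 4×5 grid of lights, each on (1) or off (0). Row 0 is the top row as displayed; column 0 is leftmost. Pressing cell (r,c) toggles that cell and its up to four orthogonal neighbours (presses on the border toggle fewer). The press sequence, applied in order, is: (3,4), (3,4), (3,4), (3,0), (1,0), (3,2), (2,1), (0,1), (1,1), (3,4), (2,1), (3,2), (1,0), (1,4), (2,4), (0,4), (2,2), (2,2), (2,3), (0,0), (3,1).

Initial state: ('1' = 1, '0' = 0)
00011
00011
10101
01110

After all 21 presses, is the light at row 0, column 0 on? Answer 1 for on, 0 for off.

t=0: 00011
00011
10101
01110
t=1: 00011
00011
10100
01101
t=2: 00011
00011
10101
01110
t=3: 00011
00011
10100
01101
t=4: 00011
00011
00100
10101
t=5: 10011
11011
10100
10101
t=6: 10011
11011
10000
11011
t=7: 10011
10011
01100
10011
t=8: 01111
11011
01100
10011
t=9: 00111
00111
00100
10011
t=10: 00111
00111
00101
10000
t=11: 00111
01111
11001
11000
t=12: 00111
01111
11101
10110
t=13: 10111
10111
01101
10110
t=14: 10110
10100
01100
10110
t=15: 10110
10101
01111
10111
t=16: 10101
10100
01111
10111
t=17: 10101
10000
00001
10011
t=18: 10101
10100
01111
10111
t=19: 10101
10110
01000
10101
t=20: 01101
00110
01000
10101
t=21: 01101
00110
00000
01001

0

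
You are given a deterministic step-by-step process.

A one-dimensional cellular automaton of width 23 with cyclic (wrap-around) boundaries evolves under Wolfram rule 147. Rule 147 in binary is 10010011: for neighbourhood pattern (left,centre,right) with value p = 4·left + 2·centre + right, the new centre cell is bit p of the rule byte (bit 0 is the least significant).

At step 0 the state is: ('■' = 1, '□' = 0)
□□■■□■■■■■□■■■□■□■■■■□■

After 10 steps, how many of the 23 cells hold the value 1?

gen 0: □□■■□■■■■■□■■■□■□■■■■□■
gen 1: ■■□□□□■■■□□□■□□□□□■■□□□
gen 2: □□■■■■□■□■■■□■■■■■□□■■■
gen 3: ■■□■■□□□□□■□□□■■■□■■□■□
gen 4: □□□□□■■■■■□■■■□■□□□□□□□
gen 5: ■■■■■□■■■□□□■□□□■■■■■■■
gen 6: ■■■■□□□■□■■■□■■■□■■■■■■
gen 7: ■■■□■■■□□□■□□□■□□□■■■■■
gen 8: ■■□□□■□■■■□■■■□■■■□■■■■
gen 9: ■□■■■□□□■□□□■□□□■□□□■■■
gen 10: □□□■□■■■□■■■□■■■□■■■□■■

15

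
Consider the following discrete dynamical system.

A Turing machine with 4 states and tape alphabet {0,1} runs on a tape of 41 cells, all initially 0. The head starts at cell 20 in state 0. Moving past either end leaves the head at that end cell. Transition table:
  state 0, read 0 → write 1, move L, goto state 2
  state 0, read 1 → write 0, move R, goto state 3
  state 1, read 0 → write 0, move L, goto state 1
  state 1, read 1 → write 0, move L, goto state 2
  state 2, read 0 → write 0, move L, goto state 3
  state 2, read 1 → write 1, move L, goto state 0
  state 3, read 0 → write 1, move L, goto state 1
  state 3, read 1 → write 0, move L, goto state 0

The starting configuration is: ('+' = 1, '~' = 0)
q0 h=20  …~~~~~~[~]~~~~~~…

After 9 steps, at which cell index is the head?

gen 0: q0 h=20  …~~~~~~[~]~~~~~~…
gen 1: q2 h=19  …~~~~~~[~]+~~~~~…
gen 2: q3 h=18  …~~~~~~[~]~+~~~~…
gen 3: q1 h=17  …~~~~~~[~]+~+~~~…
gen 4: q1 h=16  …~~~~~~[~]~+~+~~…
gen 5: q1 h=15  …~~~~~~[~]~~+~+~…
gen 6: q1 h=14  …~~~~~~[~]~~~+~+…
gen 7: q1 h=13  …~~~~~~[~]~~~~+~…
gen 8: q1 h=12  …~~~~~~[~]~~~~~+…
gen 9: q1 h=11  …~~~~~~[~]~~~~~~…

11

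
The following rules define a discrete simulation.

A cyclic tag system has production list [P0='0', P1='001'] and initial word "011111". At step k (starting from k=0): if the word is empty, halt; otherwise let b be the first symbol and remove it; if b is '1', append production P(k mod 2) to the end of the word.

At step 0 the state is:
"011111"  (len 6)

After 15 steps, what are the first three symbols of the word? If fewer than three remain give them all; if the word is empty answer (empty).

010

[0] "011111"  (len 6)
[1] "11111"  (len 5)
[2] "1111001"  (len 7)
[3] "1110010"  (len 7)
[4] "110010001"  (len 9)
[5] "100100010"  (len 9)
[6] "00100010001"  (len 11)
[7] "0100010001"  (len 10)
[8] "100010001"  (len 9)
[9] "000100010"  (len 9)
[10] "00100010"  (len 8)
[11] "0100010"  (len 7)
[12] "100010"  (len 6)
[13] "000100"  (len 6)
[14] "00100"  (len 5)
[15] "0100"  (len 4)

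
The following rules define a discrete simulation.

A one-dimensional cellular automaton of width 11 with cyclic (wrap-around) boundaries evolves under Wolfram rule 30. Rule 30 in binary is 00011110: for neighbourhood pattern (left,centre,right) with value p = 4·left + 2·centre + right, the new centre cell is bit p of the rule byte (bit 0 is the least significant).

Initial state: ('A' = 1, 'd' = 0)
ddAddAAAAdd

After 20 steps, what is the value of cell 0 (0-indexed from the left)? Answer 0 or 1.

0

gen 0: ddAddAAAAdd
gen 1: dAAAAAdddAd
gen 2: AAddddAdAAA
gen 3: ddAddAAdAdd
gen 4: dAAAAAddAAd
gen 5: AAddddAAAdA
gen 6: ddAddAAdddA
gen 7: AAAAAAdAdAA
gen 8: dddddddAdAd
gen 9: ddddddAAdAA
gen 10: AddddAAddAd
gen 11: AAddAAdAAAd
gen 12: AdAAAddAddd
gen 13: AdAddAAAAdA
gen 14: ddAAAAddddA
gen 15: AAAdddAddAA
gen 16: dddAdAAAAAd
gen 17: ddAAdAddddA
gen 18: AAAddAAddAA
gen 19: dddAAAdAAAd
gen 20: ddAAdddAddA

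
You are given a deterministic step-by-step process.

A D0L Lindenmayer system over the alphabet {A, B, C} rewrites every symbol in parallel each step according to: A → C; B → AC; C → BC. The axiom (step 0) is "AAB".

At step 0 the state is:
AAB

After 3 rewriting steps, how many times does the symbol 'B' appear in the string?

4

[0] AAB
[1] CCAC
[2] BCBCCBC
[3] ACBCACBCBCACBC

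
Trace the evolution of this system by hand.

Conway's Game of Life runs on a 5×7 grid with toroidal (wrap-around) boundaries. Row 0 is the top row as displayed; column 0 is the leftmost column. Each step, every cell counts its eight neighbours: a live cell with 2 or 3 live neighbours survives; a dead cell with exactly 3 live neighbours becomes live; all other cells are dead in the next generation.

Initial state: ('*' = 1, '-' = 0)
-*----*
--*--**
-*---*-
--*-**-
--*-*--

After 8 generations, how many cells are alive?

[0] -*----*
--*--**
-*---*-
--*-**-
--*-*--
[1] ****--*
-**--**
-***---
-**-**-
-**-*--
[2] ----*-*
----***
------*
*---**-
----*-*
[3] *--**-*
*---*-*
*------
*---*--
*--**-*
[4] -*-----
-*-**--
**---*-
**-***-
-*-----
[5] **-----
-*--*--
-----*-
----**-
-*--*--
[6] ***----
**-----
-----*-
----**-
**--**-
[7] --*----
*-*---*
----***
-------
*-****-
[8] *-*-**-
**-*--*
*----**
-------
-****--

15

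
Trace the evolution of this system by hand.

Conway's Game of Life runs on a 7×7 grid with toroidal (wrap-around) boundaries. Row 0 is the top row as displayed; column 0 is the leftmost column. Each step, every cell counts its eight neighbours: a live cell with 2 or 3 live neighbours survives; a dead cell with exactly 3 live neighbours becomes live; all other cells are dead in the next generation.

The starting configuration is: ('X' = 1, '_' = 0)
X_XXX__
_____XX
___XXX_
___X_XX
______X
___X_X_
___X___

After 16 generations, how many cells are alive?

4

step 0: X_XXX__
_____XX
___XXX_
___X_XX
______X
___X_X_
___X___
step 1: __XXXXX
__X___X
___X___
___X__X
______X
____X__
_______
step 2: __XXXXX
__X___X
__XX___
_______
_____X_
_______
_______
step 3: __XXXXX
_X____X
__XX___
_______
_______
_______
___XXX_
step 4: X_X___X
XX____X
__X____
_______
_______
____X__
__X___X
step 5: __X__X_
__X___X
XX_____
_______
_______
_______
XX_X_XX
step 6: __XXXX_
X_X___X
XX_____
_______
_______
X_____X
XXX_XXX
step 7: _______
X_X_XXX
XX____X
_______
_______
_______
__X____
step 8: _X_X_XX
_____X_
_X_____
X______
_______
_______
_______
step 9: ____XXX
X_X_XXX
_______
_______
_______
_______
_______
step 10: X__XX__
X__XX__
_____XX
_______
_______
_______
_____X_
step 11: ___X_XX
X__X___
____XXX
_______
_______
_______
____X__
step 12: ___X_XX
X__X___
____XXX
_____X_
_______
_______
____XX_
step 13: ___X_XX
X__X___
____XXX
____XXX
_______
_______
____XXX
step 14: X__X___
X__X___
X__X___
____X_X
_____X_
_____X_
____X_X
step 15: X__XX_X
XXXXX_X
X__XX_X
____XXX
____XXX
____XXX
____XXX
step 16: _______
_______
_______
_______
X__X___
X__X___
_______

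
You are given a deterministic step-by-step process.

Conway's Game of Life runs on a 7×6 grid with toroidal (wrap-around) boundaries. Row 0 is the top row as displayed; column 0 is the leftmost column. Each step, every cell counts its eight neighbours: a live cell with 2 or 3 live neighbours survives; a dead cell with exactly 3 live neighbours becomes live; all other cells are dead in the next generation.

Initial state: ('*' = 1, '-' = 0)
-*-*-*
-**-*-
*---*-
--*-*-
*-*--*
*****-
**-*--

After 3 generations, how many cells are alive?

10

0) -*-*-*
-**-*-
*---*-
--*-*-
*-*--*
*****-
**-*--
1) ---*-*
-**-*-
--*-*-
*---*-
*-----
----*-
------
2) --***-
-**-**
--*-*-
-*-*--
------
------
----*-
3) -**---
-*---*
*---**
--**--
------
------
----*-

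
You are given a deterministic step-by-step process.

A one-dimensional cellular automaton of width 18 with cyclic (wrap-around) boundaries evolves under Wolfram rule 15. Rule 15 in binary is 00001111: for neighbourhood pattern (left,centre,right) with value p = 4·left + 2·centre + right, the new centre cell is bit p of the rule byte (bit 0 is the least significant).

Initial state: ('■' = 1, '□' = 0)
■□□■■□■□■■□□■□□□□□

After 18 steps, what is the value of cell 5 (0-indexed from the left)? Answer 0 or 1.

0

[0] ■□□■■□■□■■□□■□□□□□
[1] ■□■■□□■□■□□■■□■■■■
[2] □□■□□■■□■□■■□□■□□□
[3] ■■■□■■□□■□■□□■■□■■
[4] □□□□■□□■■□■□■■□□■□
[5] ■■■■■□■■□□■□■□□■■□
[6] ■□□□□□■□□■■□■□■■□□
[7] ■□■■■■■□■■□□■□■□□■
[8] □□■□□□□□■□□■■□■□■■
[9] □■■□■■■■■□■■□□■□■□
[10] ■■□□■□□□□□■□□■■□■□
[11] ■□□■■□■■■■■□■■□□■□
[12] ■□■■□□■□□□□□■□□■■□
[13] ■□■□□■■□■■■■■□■■□□
[14] ■□■□■■□□■□□□□□■□□■
[15] □□■□■□□■■□■■■■■□■■
[16] □■■□■□■■□□■□□□□□■□
[17] ■■□□■□■□□■■□■■■■■□
[18] ■□□■■□■□■■□□■□□□□□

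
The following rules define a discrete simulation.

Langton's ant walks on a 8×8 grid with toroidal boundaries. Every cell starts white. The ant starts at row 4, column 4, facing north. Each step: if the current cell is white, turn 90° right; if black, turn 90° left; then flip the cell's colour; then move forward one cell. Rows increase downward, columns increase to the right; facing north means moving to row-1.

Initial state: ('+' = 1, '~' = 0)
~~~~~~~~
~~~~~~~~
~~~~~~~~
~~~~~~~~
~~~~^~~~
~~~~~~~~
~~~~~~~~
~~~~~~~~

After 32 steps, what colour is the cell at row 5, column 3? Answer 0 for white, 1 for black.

0

[0] ~~~~~~~~
~~~~~~~~
~~~~~~~~
~~~~~~~~
~~~~^~~~
~~~~~~~~
~~~~~~~~
~~~~~~~~
[1] ~~~~~~~~
~~~~~~~~
~~~~~~~~
~~~~~~~~
~~~~+>~~
~~~~~~~~
~~~~~~~~
~~~~~~~~
[2] ~~~~~~~~
~~~~~~~~
~~~~~~~~
~~~~~~~~
~~~~++~~
~~~~~v~~
~~~~~~~~
~~~~~~~~
[3] ~~~~~~~~
~~~~~~~~
~~~~~~~~
~~~~~~~~
~~~~++~~
~~~~<+~~
~~~~~~~~
~~~~~~~~
[4] ~~~~~~~~
~~~~~~~~
~~~~~~~~
~~~~~~~~
~~~~^+~~
~~~~++~~
~~~~~~~~
~~~~~~~~
[5] ~~~~~~~~
~~~~~~~~
~~~~~~~~
~~~~~~~~
~~~<~+~~
~~~~++~~
~~~~~~~~
~~~~~~~~
[6] ~~~~~~~~
~~~~~~~~
~~~~~~~~
~~~^~~~~
~~~+~+~~
~~~~++~~
~~~~~~~~
~~~~~~~~
[7] ~~~~~~~~
~~~~~~~~
~~~~~~~~
~~~+>~~~
~~~+~+~~
~~~~++~~
~~~~~~~~
~~~~~~~~
[8] ~~~~~~~~
~~~~~~~~
~~~~~~~~
~~~++~~~
~~~+v+~~
~~~~++~~
~~~~~~~~
~~~~~~~~
[9] ~~~~~~~~
~~~~~~~~
~~~~~~~~
~~~++~~~
~~~<++~~
~~~~++~~
~~~~~~~~
~~~~~~~~
[10] ~~~~~~~~
~~~~~~~~
~~~~~~~~
~~~++~~~
~~~~++~~
~~~v++~~
~~~~~~~~
~~~~~~~~
[11] ~~~~~~~~
~~~~~~~~
~~~~~~~~
~~~++~~~
~~~~++~~
~~<+++~~
~~~~~~~~
~~~~~~~~
[12] ~~~~~~~~
~~~~~~~~
~~~~~~~~
~~~++~~~
~~^~++~~
~~++++~~
~~~~~~~~
~~~~~~~~
[13] ~~~~~~~~
~~~~~~~~
~~~~~~~~
~~~++~~~
~~+>++~~
~~++++~~
~~~~~~~~
~~~~~~~~
[14] ~~~~~~~~
~~~~~~~~
~~~~~~~~
~~~++~~~
~~++++~~
~~+v++~~
~~~~~~~~
~~~~~~~~
[15] ~~~~~~~~
~~~~~~~~
~~~~~~~~
~~~++~~~
~~++++~~
~~+~>+~~
~~~~~~~~
~~~~~~~~
[16] ~~~~~~~~
~~~~~~~~
~~~~~~~~
~~~++~~~
~~++^+~~
~~+~~+~~
~~~~~~~~
~~~~~~~~
[17] ~~~~~~~~
~~~~~~~~
~~~~~~~~
~~~++~~~
~~+<~+~~
~~+~~+~~
~~~~~~~~
~~~~~~~~
[18] ~~~~~~~~
~~~~~~~~
~~~~~~~~
~~~++~~~
~~+~~+~~
~~+v~+~~
~~~~~~~~
~~~~~~~~
[19] ~~~~~~~~
~~~~~~~~
~~~~~~~~
~~~++~~~
~~+~~+~~
~~<+~+~~
~~~~~~~~
~~~~~~~~
[20] ~~~~~~~~
~~~~~~~~
~~~~~~~~
~~~++~~~
~~+~~+~~
~~~+~+~~
~~v~~~~~
~~~~~~~~
[21] ~~~~~~~~
~~~~~~~~
~~~~~~~~
~~~++~~~
~~+~~+~~
~~~+~+~~
~<+~~~~~
~~~~~~~~
[22] ~~~~~~~~
~~~~~~~~
~~~~~~~~
~~~++~~~
~~+~~+~~
~^~+~+~~
~++~~~~~
~~~~~~~~
[23] ~~~~~~~~
~~~~~~~~
~~~~~~~~
~~~++~~~
~~+~~+~~
~+>+~+~~
~++~~~~~
~~~~~~~~
[24] ~~~~~~~~
~~~~~~~~
~~~~~~~~
~~~++~~~
~~+~~+~~
~+++~+~~
~+v~~~~~
~~~~~~~~
[25] ~~~~~~~~
~~~~~~~~
~~~~~~~~
~~~++~~~
~~+~~+~~
~+++~+~~
~+~>~~~~
~~~~~~~~
[26] ~~~~~~~~
~~~~~~~~
~~~~~~~~
~~~++~~~
~~+~~+~~
~+++~+~~
~+~+~~~~
~~~v~~~~
[27] ~~~~~~~~
~~~~~~~~
~~~~~~~~
~~~++~~~
~~+~~+~~
~+++~+~~
~+~+~~~~
~~<+~~~~
[28] ~~~~~~~~
~~~~~~~~
~~~~~~~~
~~~++~~~
~~+~~+~~
~+++~+~~
~+^+~~~~
~~++~~~~
[29] ~~~~~~~~
~~~~~~~~
~~~~~~~~
~~~++~~~
~~+~~+~~
~+++~+~~
~++>~~~~
~~++~~~~
[30] ~~~~~~~~
~~~~~~~~
~~~~~~~~
~~~++~~~
~~+~~+~~
~++^~+~~
~++~~~~~
~~++~~~~
[31] ~~~~~~~~
~~~~~~~~
~~~~~~~~
~~~++~~~
~~+~~+~~
~+<~~+~~
~++~~~~~
~~++~~~~
[32] ~~~~~~~~
~~~~~~~~
~~~~~~~~
~~~++~~~
~~+~~+~~
~+~~~+~~
~+v~~~~~
~~++~~~~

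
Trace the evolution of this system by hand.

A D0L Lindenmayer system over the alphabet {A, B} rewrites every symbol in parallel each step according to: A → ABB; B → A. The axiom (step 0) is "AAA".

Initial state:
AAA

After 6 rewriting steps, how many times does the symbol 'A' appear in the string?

gen 0: AAA
gen 1: ABBABBABB
gen 2: ABBAAABBAAABBAA
gen 3: ABBAAABBABBABBAAABBABBABBAAABBABB
gen 4: ABBAAABBABBABBAAABBAAABBAAABBABBABBAAABBAAABBAAABBABBABBAAABBAA
gen 5: ABBAAABBABBABBAAABBAAABBAAABBABBABBAAABBABBABBAAABBABBABBA…BABBABBAAABBABBABBAAABBABBABBAAABBAAABBAAABBABBABBAAABBABB  (len 129)
gen 6: ABBAAABBABBABBAAABBAAABBAAABBABBABBAAABBABBABBAAABBABBABBA…BBABBABBAAABBABBABBAAABBABBABBAAABBAAABBAAABBABBABBAAABBAA  (len 255)

129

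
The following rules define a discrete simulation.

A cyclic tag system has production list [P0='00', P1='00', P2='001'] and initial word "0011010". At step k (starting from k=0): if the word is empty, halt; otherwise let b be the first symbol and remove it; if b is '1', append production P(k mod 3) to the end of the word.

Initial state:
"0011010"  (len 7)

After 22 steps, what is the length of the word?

0

step 0: "0011010"  (len 7)
step 1: "011010"  (len 6)
step 2: "11010"  (len 5)
step 3: "1010001"  (len 7)
step 4: "01000100"  (len 8)
step 5: "1000100"  (len 7)
step 6: "000100001"  (len 9)
step 7: "00100001"  (len 8)
step 8: "0100001"  (len 7)
step 9: "100001"  (len 6)
step 10: "0000100"  (len 7)
step 11: "000100"  (len 6)
step 12: "00100"  (len 5)
step 13: "0100"  (len 4)
step 14: "100"  (len 3)
step 15: "00001"  (len 5)
step 16: "0001"  (len 4)
step 17: "001"  (len 3)
step 18: "01"  (len 2)
step 19: "1"  (len 1)
step 20: "00"  (len 2)
step 21: "0"  (len 1)
step 22: (halted — word empty)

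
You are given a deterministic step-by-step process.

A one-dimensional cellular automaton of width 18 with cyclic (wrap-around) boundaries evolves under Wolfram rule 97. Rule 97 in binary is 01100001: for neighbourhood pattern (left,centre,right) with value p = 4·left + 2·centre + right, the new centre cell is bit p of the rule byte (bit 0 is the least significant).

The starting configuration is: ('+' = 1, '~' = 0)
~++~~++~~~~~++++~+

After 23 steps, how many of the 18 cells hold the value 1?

4

k=0  ~++~~++~~~~~++++~+
k=1  +~+~~~+~+++~~~~++~
k=2  ~+~~+~~+~~+~++~~++
k=3  +~~~~~~~~~~+~+~~~+
k=4  +~++++++++~~+~~+~~
k=5  ~+~~~~~~~+~~~~~~~~
k=6  ~~~+++++~~~+++++++
k=7  ~+~~~~~+~+~~~~~~~+
k=8  +~~+++~~+~~+++++~~
k=9  ~~~~~+~~~~~~~~~+~~
k=10  ++++~~~+++++++~~~+
k=11  ~~~+~+~~~~~~~+~+~~
k=12  ++~~+~~+++++~~+~~+
k=13  ~+~~~~~~~~~+~~~~~~
k=14  ~~~+++++++~~~+++++
k=15  ~+~~~~~~~+~+~~~~~+
k=16  +~~+++++~~+~~+++~~
k=17  ~~~~~~~+~~~~~~~+~~
k=18  ++++++~~~+++++~~~+
k=19  ~~~~~+~+~~~~~+~+~~
k=20  ++++~~+~~+++~~+~~+
k=21  ~~~+~~~~~~~+~~~~~~
k=22  ++~~~+++++~~~+++++
k=23  ~+~+~~~~~+~+~~~~~~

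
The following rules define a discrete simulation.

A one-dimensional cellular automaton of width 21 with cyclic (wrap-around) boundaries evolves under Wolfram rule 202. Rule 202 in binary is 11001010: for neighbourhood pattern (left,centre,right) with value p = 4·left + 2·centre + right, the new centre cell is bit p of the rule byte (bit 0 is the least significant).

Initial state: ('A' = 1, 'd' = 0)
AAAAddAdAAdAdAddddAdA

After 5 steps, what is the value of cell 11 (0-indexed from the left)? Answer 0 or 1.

0

t=0: AAAAddAdAAdAdAddddAdA
t=1: AAAAdAddAAdddddddAddA
t=2: AAAAdddAAAddddddAddAA
t=3: AAAAddAAAAdddddAddAAA
t=4: AAAAdAAAAAddddAddAAAA
t=5: AAAAdAAAAAdddAddAAAAA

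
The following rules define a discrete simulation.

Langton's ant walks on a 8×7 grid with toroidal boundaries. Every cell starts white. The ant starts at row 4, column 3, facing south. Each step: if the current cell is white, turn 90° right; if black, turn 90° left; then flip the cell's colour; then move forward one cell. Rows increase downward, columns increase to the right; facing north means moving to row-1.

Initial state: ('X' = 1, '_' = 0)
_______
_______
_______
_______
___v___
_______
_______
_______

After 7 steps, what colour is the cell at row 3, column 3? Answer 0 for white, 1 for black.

1

step 0: _______
_______
_______
_______
___v___
_______
_______
_______
step 1: _______
_______
_______
_______
__<X___
_______
_______
_______
step 2: _______
_______
_______
__^____
__XX___
_______
_______
_______
step 3: _______
_______
_______
__X>___
__XX___
_______
_______
_______
step 4: _______
_______
_______
__XX___
__Xv___
_______
_______
_______
step 5: _______
_______
_______
__XX___
__X_>__
_______
_______
_______
step 6: _______
_______
_______
__XX___
__X_X__
____v__
_______
_______
step 7: _______
_______
_______
__XX___
__X_X__
___<X__
_______
_______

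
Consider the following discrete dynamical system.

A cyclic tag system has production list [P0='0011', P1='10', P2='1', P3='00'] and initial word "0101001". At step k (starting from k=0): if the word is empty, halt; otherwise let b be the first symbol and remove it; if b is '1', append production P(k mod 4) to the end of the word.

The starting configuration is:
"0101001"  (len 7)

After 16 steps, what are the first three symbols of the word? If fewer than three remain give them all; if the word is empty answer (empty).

(empty)

0) "0101001"  (len 7)
1) "101001"  (len 6)
2) "0100110"  (len 7)
3) "100110"  (len 6)
4) "0011000"  (len 7)
5) "011000"  (len 6)
6) "11000"  (len 5)
7) "10001"  (len 5)
8) "000100"  (len 6)
9) "00100"  (len 5)
10) "0100"  (len 4)
11) "100"  (len 3)
12) "0000"  (len 4)
13) "000"  (len 3)
14) "00"  (len 2)
15) "0"  (len 1)
16) (halted — word empty)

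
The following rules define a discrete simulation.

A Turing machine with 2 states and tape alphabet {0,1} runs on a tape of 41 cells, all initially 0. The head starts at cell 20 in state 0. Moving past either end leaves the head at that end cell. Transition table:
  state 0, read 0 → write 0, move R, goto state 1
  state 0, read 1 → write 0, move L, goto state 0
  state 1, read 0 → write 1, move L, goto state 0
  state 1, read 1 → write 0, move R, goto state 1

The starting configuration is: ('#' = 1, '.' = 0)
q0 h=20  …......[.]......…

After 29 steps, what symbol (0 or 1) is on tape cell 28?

[0] q0 h=20  …......[.]......…
[1] q1 h=21  …......[.]......…
[2] q0 h=20  …......[.]#.....…
[3] q1 h=21  …......[#]......…
[4] q1 h=22  …......[.]......…
[5] q0 h=21  …......[.]#.....…
[6] q1 h=22  …......[#]......…
[7] q1 h=23  …......[.]......…
[8] q0 h=22  …......[.]#.....…
[9] q1 h=23  …......[#]......…
[10] q1 h=24  …......[.]......…
[11] q0 h=23  …......[.]#.....…
[12] q1 h=24  …......[#]......…
[13] q1 h=25  …......[.]......…
[14] q0 h=24  …......[.]#.....…
[15] q1 h=25  …......[#]......…
[16] q1 h=26  …......[.]......…
[17] q0 h=25  …......[.]#.....…
[18] q1 h=26  …......[#]......…
[19] q1 h=27  …......[.]......…
[20] q0 h=26  …......[.]#.....…
[21] q1 h=27  …......[#]......…
[22] q1 h=28  …......[.]......…
[23] q0 h=27  …......[.]#.....…
[24] q1 h=28  …......[#]......…
[25] q1 h=29  …......[.]......…
[26] q0 h=28  …......[.]#.....…
[27] q1 h=29  …......[#]......…
[28] q1 h=30  …......[.]......…
[29] q0 h=29  …......[.]#.....…

0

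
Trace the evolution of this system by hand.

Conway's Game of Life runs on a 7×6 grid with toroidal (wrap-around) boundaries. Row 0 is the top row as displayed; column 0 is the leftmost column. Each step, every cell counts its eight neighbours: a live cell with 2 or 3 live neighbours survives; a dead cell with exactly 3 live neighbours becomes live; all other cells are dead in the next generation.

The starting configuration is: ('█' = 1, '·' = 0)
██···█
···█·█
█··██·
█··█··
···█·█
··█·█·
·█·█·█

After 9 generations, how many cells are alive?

13

k=0  ██···█
···█·█
█··██·
█··█··
···█·█
··█·█·
·█·█·█
k=1  ·█···█
·███··
█·██··
█·██··
··██·█
█·█··█
·█·█·█
k=2  ·█·█··
···██·
█···█·
█····█
·····█
·····█
·█···█
k=3  █··█··
··████
█··██·
█···█·
····██
····██
··█·█·
k=4  ·█····
███···
███···
█·····
█··█··
······
····█·
k=5  ███···
······
··█··█
█·█··█
······
······
······
k=6  ·█····
█·█···
██···█
██···█
······
······
·█····
k=7  ███···
··█··█
··█···
·█···█
█·····
······
······
k=8  ███···
█·██··
███···
██····
█·····
······
·█····
k=9  █··█··
···█·█
···█·█
··█··█
██····
······
███···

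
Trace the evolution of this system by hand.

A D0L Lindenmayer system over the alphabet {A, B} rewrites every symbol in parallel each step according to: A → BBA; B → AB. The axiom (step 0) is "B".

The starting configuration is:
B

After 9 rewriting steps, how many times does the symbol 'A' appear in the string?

985

[0] B
[1] AB
[2] BBAAB
[3] ABABBBABBAAB
[4] BBAABBBAABABABBBAABABBBABBAAB
[5] ABABBBABBAABABABBBABBAABBBAABBBAABABABBBABBAABBBAABABABBBAABABBBABBAAB
[6] BBAABBBAABABABBBAABABBBABBAABBBAABBBAABABABBBAABABBBABBAAB…ABABBBABBAABBBAABBBAABABABBBABBAABBBAABABABBBAABABBBABBAAB  (len 169)
[7] ABABBBABBAABABABBBABBAABBBAABBBAABABABBBABBAABBBAABABABBBA…ABABBBABBAABBBAABBBAABABABBBABBAABBBAABABABBBAABABBBABBAAB  (len 408)
[8] BBAABBBAABABABBBAABABBBABBAABBBAABBBAABABABBBAABABBBABBAAB…ABABBBABBAABBBAABBBAABABABBBABBAABBBAABABABBBAABABBBABBAAB  (len 985)
[9] ABABBBABBAABABABBBABBAABBBAABBBAABABABBBABBAABBBAABABABBBA…ABABBBABBAABBBAABBBAABABABBBABBAABBBAABABABBBAABABBBABBAAB  (len 2378)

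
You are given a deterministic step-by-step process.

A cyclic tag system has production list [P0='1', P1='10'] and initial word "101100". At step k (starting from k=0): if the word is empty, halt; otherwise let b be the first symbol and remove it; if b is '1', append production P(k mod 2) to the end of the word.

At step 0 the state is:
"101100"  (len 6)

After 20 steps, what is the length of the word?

6

step 0: "101100"  (len 6)
step 1: "011001"  (len 6)
step 2: "11001"  (len 5)
step 3: "10011"  (len 5)
step 4: "001110"  (len 6)
step 5: "01110"  (len 5)
step 6: "1110"  (len 4)
step 7: "1101"  (len 4)
step 8: "10110"  (len 5)
step 9: "01101"  (len 5)
step 10: "1101"  (len 4)
step 11: "1011"  (len 4)
step 12: "01110"  (len 5)
step 13: "1110"  (len 4)
step 14: "11010"  (len 5)
step 15: "10101"  (len 5)
step 16: "010110"  (len 6)
step 17: "10110"  (len 5)
step 18: "011010"  (len 6)
step 19: "11010"  (len 5)
step 20: "101010"  (len 6)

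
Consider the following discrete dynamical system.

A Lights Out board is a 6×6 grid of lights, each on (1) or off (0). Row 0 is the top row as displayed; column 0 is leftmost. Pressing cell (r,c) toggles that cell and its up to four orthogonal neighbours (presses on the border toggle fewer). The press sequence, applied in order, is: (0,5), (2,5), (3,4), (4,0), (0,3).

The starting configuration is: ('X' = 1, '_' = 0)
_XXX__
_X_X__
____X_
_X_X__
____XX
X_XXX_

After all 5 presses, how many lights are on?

14

gen 0: _XXX__
_X_X__
____X_
_X_X__
____XX
X_XXX_
gen 1: _XXXXX
_X_X_X
____X_
_X_X__
____XX
X_XXX_
gen 2: _XXXXX
_X_X__
_____X
_X_X_X
____XX
X_XXX_
gen 3: _XXXXX
_X_X__
____XX
_X__X_
_____X
X_XXX_
gen 4: _XXXXX
_X_X__
____XX
XX__X_
XX___X
__XXX_
gen 5: _X___X
_X____
____XX
XX__X_
XX___X
__XXX_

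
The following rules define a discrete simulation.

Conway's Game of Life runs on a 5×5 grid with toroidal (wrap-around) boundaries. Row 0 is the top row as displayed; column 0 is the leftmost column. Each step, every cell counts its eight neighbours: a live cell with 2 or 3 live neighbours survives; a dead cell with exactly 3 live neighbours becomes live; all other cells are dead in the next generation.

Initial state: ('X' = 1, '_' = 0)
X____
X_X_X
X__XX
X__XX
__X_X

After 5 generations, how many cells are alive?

10

[0] X____
X_X_X
X__XX
X__XX
__X_X
[1] X____
_____
__X__
_XX__
_X___
[2] _____
_____
_XX__
_XX__
XXX__
[3] _X___
_____
_XX__
___X_
X_X__
[4] _X___
_XX__
__X__
___X_
_XX__
[5] X____
_XX__
_XXX_
_X_X_
_XX__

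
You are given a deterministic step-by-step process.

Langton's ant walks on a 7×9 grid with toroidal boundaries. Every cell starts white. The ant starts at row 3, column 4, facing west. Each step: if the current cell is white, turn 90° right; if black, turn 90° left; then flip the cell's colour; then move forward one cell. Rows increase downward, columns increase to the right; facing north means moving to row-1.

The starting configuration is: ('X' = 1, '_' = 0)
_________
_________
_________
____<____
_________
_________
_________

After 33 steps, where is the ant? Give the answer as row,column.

4,6

[0] _________
_________
_________
____<____
_________
_________
_________
[1] _________
_________
____^____
____X____
_________
_________
_________
[2] _________
_________
____X>___
____X____
_________
_________
_________
[3] _________
_________
____XX___
____Xv___
_________
_________
_________
[4] _________
_________
____XX___
____<X___
_________
_________
_________
[5] _________
_________
____XX___
_____X___
____v____
_________
_________
[6] _________
_________
____XX___
_____X___
___<X____
_________
_________
[7] _________
_________
____XX___
___^_X___
___XX____
_________
_________
[8] _________
_________
____XX___
___X>X___
___XX____
_________
_________
[9] _________
_________
____XX___
___XXX___
___Xv____
_________
_________
[10] _________
_________
____XX___
___XXX___
___X_>___
_________
_________
[11] _________
_________
____XX___
___XXX___
___X_X___
_____v___
_________
[12] _________
_________
____XX___
___XXX___
___X_X___
____<X___
_________
[13] _________
_________
____XX___
___XXX___
___X^X___
____XX___
_________
[14] _________
_________
____XX___
___XXX___
___XX>___
____XX___
_________
[15] _________
_________
____XX___
___XX^___
___XX____
____XX___
_________
[16] _________
_________
____XX___
___X<____
___XX____
____XX___
_________
[17] _________
_________
____XX___
___X_____
___Xv____
____XX___
_________
[18] _________
_________
____XX___
___X_____
___X_>___
____XX___
_________
[19] _________
_________
____XX___
___X_____
___X_X___
____Xv___
_________
[20] _________
_________
____XX___
___X_____
___X_X___
____X_>__
_________
[21] _________
_________
____XX___
___X_____
___X_X___
____X_X__
______v__
[22] _________
_________
____XX___
___X_____
___X_X___
____X_X__
_____<X__
[23] _________
_________
____XX___
___X_____
___X_X___
____X^X__
_____XX__
[24] _________
_________
____XX___
___X_____
___X_X___
____XX>__
_____XX__
[25] _________
_________
____XX___
___X_____
___X_X^__
____XX___
_____XX__
[26] _________
_________
____XX___
___X_____
___X_XX>_
____XX___
_____XX__
[27] _________
_________
____XX___
___X_____
___X_XXX_
____XX_v_
_____XX__
[28] _________
_________
____XX___
___X_____
___X_XXX_
____XX<X_
_____XX__
[29] _________
_________
____XX___
___X_____
___X_X^X_
____XXXX_
_____XX__
[30] _________
_________
____XX___
___X_____
___X_<_X_
____XXXX_
_____XX__
[31] _________
_________
____XX___
___X_____
___X___X_
____XvXX_
_____XX__
[32] _________
_________
____XX___
___X_____
___X___X_
____X_>X_
_____XX__
[33] _________
_________
____XX___
___X_____
___X__^X_
____X__X_
_____XX__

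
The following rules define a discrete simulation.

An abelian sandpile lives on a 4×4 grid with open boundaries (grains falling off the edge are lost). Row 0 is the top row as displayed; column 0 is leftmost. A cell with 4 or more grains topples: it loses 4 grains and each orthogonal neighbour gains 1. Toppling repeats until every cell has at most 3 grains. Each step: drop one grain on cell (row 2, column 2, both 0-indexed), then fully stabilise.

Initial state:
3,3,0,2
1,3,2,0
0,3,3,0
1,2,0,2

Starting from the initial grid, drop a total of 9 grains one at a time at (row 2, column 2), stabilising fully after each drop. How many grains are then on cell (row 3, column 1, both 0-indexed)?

gen 0: 3,3,0,2
1,3,2,0
0,3,3,0
1,2,0,2
gen 1: 0,1,2,2
3,2,0,1
1,1,2,1
1,3,1,2
gen 2: 0,1,2,2
3,2,0,1
1,1,3,1
1,3,1,2
gen 3: 0,1,2,2
3,2,1,1
1,2,0,2
1,3,2,2
gen 4: 0,1,2,2
3,2,1,1
1,2,1,2
1,3,2,2
gen 5: 0,1,2,2
3,2,1,1
1,2,2,2
1,3,2,2
gen 6: 0,1,2,2
3,2,1,1
1,2,3,2
1,3,2,2
gen 7: 0,1,2,2
3,2,2,1
1,3,0,3
1,3,3,2
gen 8: 0,1,2,2
3,2,2,1
1,3,1,3
1,3,3,2
gen 9: 0,1,2,2
3,2,2,1
1,3,2,3
1,3,3,2

3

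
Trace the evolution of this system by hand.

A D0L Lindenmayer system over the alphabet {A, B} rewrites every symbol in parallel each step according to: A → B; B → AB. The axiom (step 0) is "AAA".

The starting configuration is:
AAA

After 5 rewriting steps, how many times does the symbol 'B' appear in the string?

k=0  AAA
k=1  BBB
k=2  ABABAB
k=3  BABBABBAB
k=4  ABBABABBABABBAB
k=5  BABABBABBABABBABBABABBAB

15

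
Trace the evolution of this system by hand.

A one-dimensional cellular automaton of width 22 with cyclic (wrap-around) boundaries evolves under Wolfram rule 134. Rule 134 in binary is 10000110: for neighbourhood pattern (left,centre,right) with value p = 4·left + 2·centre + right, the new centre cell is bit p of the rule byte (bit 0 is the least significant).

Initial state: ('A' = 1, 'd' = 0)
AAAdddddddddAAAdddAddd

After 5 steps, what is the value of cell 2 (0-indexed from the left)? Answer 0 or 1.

0

gen 0: AAAdddddddddAAAdddAddd
gen 1: dAdddddddddAdAdddAAddA
gen 2: dAddddddddAAdAddAdddAA
gen 3: dAdddddddAdddAdAAddAdd
gen 4: AAddddddAAddAAddddAAdd
gen 5: dddddddAdddAdddddAdddA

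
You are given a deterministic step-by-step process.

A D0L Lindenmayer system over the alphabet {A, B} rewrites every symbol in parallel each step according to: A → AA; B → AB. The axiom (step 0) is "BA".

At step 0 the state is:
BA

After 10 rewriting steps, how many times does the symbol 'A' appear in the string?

2047

t=0: BA
t=1: ABAA
t=2: AAABAAAA
t=3: AAAAAAABAAAAAAAA
t=4: AAAAAAAAAAAAAAABAAAAAAAAAAAAAAAA
t=5: AAAAAAAAAAAAAAAAAAAAAAAAAAAAAAABAAAAAAAAAAAAAAAAAAAAAAAAAAAAAAAA
t=6: AAAAAAAAAAAAAAAAAAAAAAAAAAAAAAAAAAAAAAAAAAAAAAAAAAAAAAAAAA…AAAAAAAAAAAAAAAAAAAAAAAAAAAAAAAAAAAAAAAAAAAAAAAAAAAAAAAAAA  (len 128)
t=7: AAAAAAAAAAAAAAAAAAAAAAAAAAAAAAAAAAAAAAAAAAAAAAAAAAAAAAAAAA…AAAAAAAAAAAAAAAAAAAAAAAAAAAAAAAAAAAAAAAAAAAAAAAAAAAAAAAAAA  (len 256)
t=8: AAAAAAAAAAAAAAAAAAAAAAAAAAAAAAAAAAAAAAAAAAAAAAAAAAAAAAAAAA…AAAAAAAAAAAAAAAAAAAAAAAAAAAAAAAAAAAAAAAAAAAAAAAAAAAAAAAAAA  (len 512)
t=9: AAAAAAAAAAAAAAAAAAAAAAAAAAAAAAAAAAAAAAAAAAAAAAAAAAAAAAAAAA…AAAAAAAAAAAAAAAAAAAAAAAAAAAAAAAAAAAAAAAAAAAAAAAAAAAAAAAAAA  (len 1024)
t=10: AAAAAAAAAAAAAAAAAAAAAAAAAAAAAAAAAAAAAAAAAAAAAAAAAAAAAAAAAA…AAAAAAAAAAAAAAAAAAAAAAAAAAAAAAAAAAAAAAAAAAAAAAAAAAAAAAAAAA  (len 2048)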